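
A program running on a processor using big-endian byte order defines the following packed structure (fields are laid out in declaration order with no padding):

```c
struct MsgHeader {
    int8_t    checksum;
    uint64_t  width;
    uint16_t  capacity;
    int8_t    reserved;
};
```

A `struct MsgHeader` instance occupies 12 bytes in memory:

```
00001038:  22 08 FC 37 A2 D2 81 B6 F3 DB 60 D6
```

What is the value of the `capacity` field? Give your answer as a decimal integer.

56160

`capacity` follows `checksum` (1 B), `width` (8 B), so it starts at offset 1 + 8 = 9 and occupies 2 bytes.
Bytes at offsets 9..10: DB 60.
In big-endian order the high byte comes first in memory.
The bytes are already most-significant first: 0xDB60.
0xDB60 = 56160.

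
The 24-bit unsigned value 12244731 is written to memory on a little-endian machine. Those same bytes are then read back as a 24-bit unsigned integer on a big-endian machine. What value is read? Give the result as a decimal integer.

16504506

12244731 in 24-bit hexadecimal is 0xBAD6FB.
Stored little-endian, the bytes at ascending addresses are FB D6 BA.
Read back as big-endian, the last byte is least significant, giving 0xFBD6BA.
0xFBD6BA = 16504506.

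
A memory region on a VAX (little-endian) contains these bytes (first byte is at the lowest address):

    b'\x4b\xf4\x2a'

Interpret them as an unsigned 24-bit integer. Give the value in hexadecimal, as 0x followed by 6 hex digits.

0x2AF44B

Little-endian stores the least-significant byte at the lowest address.
Reassemble most-significant byte first: 2A F4 4B → 0x2AF44B.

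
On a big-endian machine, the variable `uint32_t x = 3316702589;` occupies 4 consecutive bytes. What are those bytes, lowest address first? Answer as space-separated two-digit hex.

3316702589 in hexadecimal, padded to 32 bits, is 0xC5B0DD7D.
Split into bytes (most-significant first): C5 B0 DD 7D.
Big-endian stores the most-significant byte at the lowest address.
So the memory order matches the most-significant-first order: C5 B0 DD 7D.

C5 B0 DD 7D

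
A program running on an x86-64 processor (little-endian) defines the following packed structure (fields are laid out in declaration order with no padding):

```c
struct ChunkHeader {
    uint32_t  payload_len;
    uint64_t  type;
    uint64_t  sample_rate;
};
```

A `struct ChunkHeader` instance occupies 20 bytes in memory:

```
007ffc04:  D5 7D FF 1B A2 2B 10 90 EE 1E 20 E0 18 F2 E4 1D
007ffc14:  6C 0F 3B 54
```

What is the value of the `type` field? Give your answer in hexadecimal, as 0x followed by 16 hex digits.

`type` follows `payload_len` (4 bytes), so it starts at byte offset 4 and occupies 8 bytes.
Bytes at offsets 4..11: A2 2B 10 90 EE 1E 20 E0.
In little-endian order the low byte comes first in memory.
Reassemble most-significant byte first: E0 20 1E EE 90 10 2B A2 → 0xE0201EEE90102BA2.

0xE0201EEE90102BA2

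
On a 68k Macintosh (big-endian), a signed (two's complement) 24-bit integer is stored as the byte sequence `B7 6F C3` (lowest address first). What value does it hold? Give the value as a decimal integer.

In big-endian order the high byte comes first in memory.
The bytes are already most-significant first: 0xB76FC3.
Top bit is set, so as a signed 24-bit value this is 0xB76FC3 − 2^24 = -4755517.

-4755517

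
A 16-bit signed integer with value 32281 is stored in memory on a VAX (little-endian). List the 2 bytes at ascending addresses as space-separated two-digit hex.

19 7E

32281 in hexadecimal, padded to 16 bits, is 0x7E19.
Split into bytes (most-significant first): 7E 19.
Little-endian stores the least-significant byte at the lowest address.
So at ascending addresses the bytes are 19 7E.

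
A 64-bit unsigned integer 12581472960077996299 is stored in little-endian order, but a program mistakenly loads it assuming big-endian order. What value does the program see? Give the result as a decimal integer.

838128478000683694

12581472960077996299 in 64-bit hexadecimal is 0xAE9A5EFF68A1A10B.
Stored little-endian, the bytes at ascending addresses are 0B A1 A1 68 FF 5E 9A AE.
Read back as big-endian, the last byte is least significant, giving 0x0BA1A168FF5E9AAE.
0x0BA1A168FF5E9AAE = 838128478000683694.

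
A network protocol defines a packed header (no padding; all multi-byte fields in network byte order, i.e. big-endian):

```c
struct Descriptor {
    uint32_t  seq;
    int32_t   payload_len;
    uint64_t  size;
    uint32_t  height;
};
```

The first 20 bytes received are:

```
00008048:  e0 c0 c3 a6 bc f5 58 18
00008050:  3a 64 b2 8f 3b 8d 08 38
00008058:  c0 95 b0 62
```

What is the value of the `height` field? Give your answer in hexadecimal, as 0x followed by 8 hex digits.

`height` follows `seq` (4 B), `payload_len` (4 B), `size` (8 B), so it starts at offset 4 + 4 + 8 = 16 and occupies 4 bytes.
Bytes at offsets 16..19: C0 95 B0 62.
Big-endian stores the most-significant byte at the lowest address.
The bytes are already most-significant first: 0xC095B062.

0xC095B062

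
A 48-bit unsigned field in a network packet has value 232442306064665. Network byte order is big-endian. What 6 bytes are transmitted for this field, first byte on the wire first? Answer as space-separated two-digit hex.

D3 67 B1 15 71 19

232442306064665 in hexadecimal, padded to 48 bits, is 0xD367B1157119.
Split into bytes (most-significant first): D3 67 B1 15 71 19.
Big-endian: lowest address holds the most-significant byte.
So the memory order matches the most-significant-first order: D3 67 B1 15 71 19.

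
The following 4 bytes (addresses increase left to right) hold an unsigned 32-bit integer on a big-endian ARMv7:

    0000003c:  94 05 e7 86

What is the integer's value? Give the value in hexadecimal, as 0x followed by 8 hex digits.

Big-endian stores the most-significant byte at the lowest address.
The bytes are already most-significant first: 0x9405E786.

0x9405E786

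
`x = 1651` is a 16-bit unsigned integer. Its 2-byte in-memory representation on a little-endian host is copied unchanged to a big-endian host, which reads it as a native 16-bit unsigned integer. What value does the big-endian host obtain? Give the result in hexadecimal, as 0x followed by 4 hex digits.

0x7306

1651 in 16-bit hexadecimal is 0x0673.
Stored little-endian, the bytes at ascending addresses are 73 06.
Read back as big-endian, the last byte is least significant, giving 0x7306.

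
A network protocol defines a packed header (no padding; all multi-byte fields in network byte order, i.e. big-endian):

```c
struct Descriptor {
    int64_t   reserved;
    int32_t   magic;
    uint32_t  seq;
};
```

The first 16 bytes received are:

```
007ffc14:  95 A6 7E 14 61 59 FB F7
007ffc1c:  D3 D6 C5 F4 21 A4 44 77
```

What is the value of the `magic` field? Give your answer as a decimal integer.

-740899340

`magic` follows `reserved` (8 bytes), so it starts at byte offset 8 and occupies 4 bytes.
Bytes at offsets 8..11: D3 D6 C5 F4.
Big-endian stores the most-significant byte at the lowest address.
The bytes are already most-significant first: 0xD3D6C5F4.
Top bit is set, so as a signed 32-bit value this is 0xD3D6C5F4 − 2^32 = -740899340.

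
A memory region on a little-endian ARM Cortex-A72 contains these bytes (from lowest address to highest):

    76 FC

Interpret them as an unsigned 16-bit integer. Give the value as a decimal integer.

In little-endian order the low byte comes first in memory.
Reassemble most-significant byte first: FC 76 → 0xFC76.
0xFC76 = 64630.

64630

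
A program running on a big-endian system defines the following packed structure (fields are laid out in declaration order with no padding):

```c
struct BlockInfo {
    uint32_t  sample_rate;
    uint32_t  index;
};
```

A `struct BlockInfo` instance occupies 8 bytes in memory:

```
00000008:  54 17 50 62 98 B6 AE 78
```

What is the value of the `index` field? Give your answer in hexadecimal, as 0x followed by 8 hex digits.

`index` follows `sample_rate` (4 bytes), so it starts at byte offset 4 and occupies 4 bytes.
Bytes at offsets 4..7: 98 B6 AE 78.
Big-endian stores the most-significant byte at the lowest address.
The bytes are already most-significant first: 0x98B6AE78.

0x98B6AE78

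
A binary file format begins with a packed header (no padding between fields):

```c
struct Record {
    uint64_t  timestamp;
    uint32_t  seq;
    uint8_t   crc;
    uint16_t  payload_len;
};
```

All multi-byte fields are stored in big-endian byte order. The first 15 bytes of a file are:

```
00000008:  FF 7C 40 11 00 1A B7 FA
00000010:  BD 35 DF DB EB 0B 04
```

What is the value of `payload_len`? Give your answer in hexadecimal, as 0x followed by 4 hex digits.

`payload_len` follows `timestamp` (8 B), `seq` (4 B), `crc` (1 B), so it starts at offset 8 + 4 + 1 = 13 and occupies 2 bytes.
Bytes at offsets 13..14: 0B 04.
In big-endian order the high byte comes first in memory.
The bytes are already most-significant first: 0x0B04.

0x0B04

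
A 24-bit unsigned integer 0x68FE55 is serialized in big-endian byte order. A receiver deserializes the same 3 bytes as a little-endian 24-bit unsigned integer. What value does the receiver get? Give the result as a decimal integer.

Stored big-endian, the bytes at ascending addresses are 68 FE 55.
Read back as little-endian, the first byte is least significant, giving 0x55FE68.
0x55FE68 = 5635688.

5635688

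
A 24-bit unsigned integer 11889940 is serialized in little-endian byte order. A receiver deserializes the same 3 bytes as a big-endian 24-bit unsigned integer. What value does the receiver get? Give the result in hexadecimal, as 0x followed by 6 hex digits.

0x146DB5

11889940 in 24-bit hexadecimal is 0xB56D14.
Stored little-endian, the bytes at ascending addresses are 14 6D B5.
Read back as big-endian, the last byte is least significant, giving 0x146DB5.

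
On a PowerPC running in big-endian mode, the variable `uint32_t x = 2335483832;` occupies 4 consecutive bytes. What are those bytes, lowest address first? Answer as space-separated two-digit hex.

8B 34 A7 B8

2335483832 in hexadecimal, padded to 32 bits, is 0x8B34A7B8.
Split into bytes (most-significant first): 8B 34 A7 B8.
Big-endian stores the most-significant byte at the lowest address.
So the memory order matches the most-significant-first order: 8B 34 A7 B8.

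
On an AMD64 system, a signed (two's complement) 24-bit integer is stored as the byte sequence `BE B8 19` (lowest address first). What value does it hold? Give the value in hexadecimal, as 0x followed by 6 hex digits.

In little-endian order the low byte comes first in memory.
Reassemble most-significant byte first: 19 B8 BE → 0x19B8BE.

0x19B8BE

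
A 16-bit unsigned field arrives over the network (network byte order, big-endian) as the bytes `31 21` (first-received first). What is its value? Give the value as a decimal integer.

Big-endian stores the most-significant byte at the lowest address.
The bytes are already most-significant first: 0x3121.
0x3121 = 12577.

12577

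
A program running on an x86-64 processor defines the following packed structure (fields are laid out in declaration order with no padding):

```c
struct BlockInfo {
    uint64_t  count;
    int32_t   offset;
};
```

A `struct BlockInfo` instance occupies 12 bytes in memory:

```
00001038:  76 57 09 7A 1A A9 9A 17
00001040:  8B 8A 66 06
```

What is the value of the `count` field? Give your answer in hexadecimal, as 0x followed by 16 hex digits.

`count` is the first field, at byte offset 0, occupying 8 bytes.
Bytes at offsets 0..7: 76 57 09 7A 1A A9 9A 17.
Little-endian: lowest address holds the least-significant byte.
Reassemble most-significant byte first: 17 9A A9 1A 7A 09 57 76 → 0x179AA91A7A095776.

0x179AA91A7A095776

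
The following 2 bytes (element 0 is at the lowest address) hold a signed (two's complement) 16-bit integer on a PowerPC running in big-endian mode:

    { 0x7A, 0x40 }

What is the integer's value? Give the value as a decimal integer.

Big-endian stores the most-significant byte at the lowest address.
The bytes are already most-significant first: 0x7A40.
0x7A40 = 31296.

31296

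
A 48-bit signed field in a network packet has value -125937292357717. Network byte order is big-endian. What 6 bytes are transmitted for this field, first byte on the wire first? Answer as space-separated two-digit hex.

Two's complement of -125937292357717 in 48 bits: 125937292357717 = 0x728A0F933055; invert → 0x8D75F06CCFAA; add 1 → 0x8D75F06CCFAB.
Split into bytes (most-significant first): 8D 75 F0 6C CF AB.
Big-endian stores the most-significant byte at the lowest address.
So the memory order matches the most-significant-first order: 8D 75 F0 6C CF AB.

8D 75 F0 6C CF AB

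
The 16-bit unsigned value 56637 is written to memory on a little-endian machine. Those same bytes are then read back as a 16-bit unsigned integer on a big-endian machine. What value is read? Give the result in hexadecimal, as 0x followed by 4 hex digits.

56637 in 16-bit hexadecimal is 0xDD3D.
Stored little-endian, the bytes at ascending addresses are 3D DD.
Read back as big-endian, the last byte is least significant, giving 0x3DDD.

0x3DDD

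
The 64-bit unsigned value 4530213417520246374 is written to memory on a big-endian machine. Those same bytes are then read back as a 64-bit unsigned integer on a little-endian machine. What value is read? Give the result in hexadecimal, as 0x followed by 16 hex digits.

0x66AE00E4198DDE3E

4530213417520246374 in 64-bit hexadecimal is 0x3EDE8D19E400AE66.
Stored big-endian, the bytes at ascending addresses are 3E DE 8D 19 E4 00 AE 66.
Read back as little-endian, the first byte is least significant, giving 0x66AE00E4198DDE3E.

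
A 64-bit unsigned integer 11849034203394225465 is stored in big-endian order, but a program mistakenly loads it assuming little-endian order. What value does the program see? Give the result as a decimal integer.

4122416816645042340

11849034203394225465 in 64-bit hexadecimal is 0xA47039D440C43539.
Stored big-endian, the bytes at ascending addresses are A4 70 39 D4 40 C4 35 39.
Read back as little-endian, the first byte is least significant, giving 0x3935C440D43970A4.
0x3935C440D43970A4 = 4122416816645042340.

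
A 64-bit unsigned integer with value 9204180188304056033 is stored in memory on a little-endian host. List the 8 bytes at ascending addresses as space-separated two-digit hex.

E1 1E 8D 8C 1D D1 BB 7F

9204180188304056033 in hexadecimal, padded to 64 bits, is 0x7FBBD11D8C8D1EE1.
Split into bytes (most-significant first): 7F BB D1 1D 8C 8D 1E E1.
Little-endian: lowest address holds the least-significant byte.
So at ascending addresses the bytes are E1 1E 8D 8C 1D D1 BB 7F.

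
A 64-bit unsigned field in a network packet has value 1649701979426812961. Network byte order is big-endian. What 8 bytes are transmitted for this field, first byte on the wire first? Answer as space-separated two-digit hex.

16 E4 EB 35 B4 FE 74 21

1649701979426812961 in hexadecimal, padded to 64 bits, is 0x16E4EB35B4FE7421.
Split into bytes (most-significant first): 16 E4 EB 35 B4 FE 74 21.
Big-endian stores the most-significant byte at the lowest address.
So the memory order matches the most-significant-first order: 16 E4 EB 35 B4 FE 74 21.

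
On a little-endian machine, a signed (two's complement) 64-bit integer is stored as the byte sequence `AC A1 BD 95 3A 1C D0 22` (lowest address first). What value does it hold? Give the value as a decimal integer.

2508536030391280044

Little-endian: lowest address holds the least-significant byte.
Reassemble most-significant byte first: 22 D0 1C 3A 95 BD A1 AC → 0x22D01C3A95BDA1AC.
0x22D01C3A95BDA1AC = 2508536030391280044.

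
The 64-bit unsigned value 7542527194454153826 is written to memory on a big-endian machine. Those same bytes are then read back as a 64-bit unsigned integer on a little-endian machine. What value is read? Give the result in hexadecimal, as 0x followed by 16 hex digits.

7542527194454153826 in 64-bit hexadecimal is 0x68AC70857629DA62.
Stored big-endian, the bytes at ascending addresses are 68 AC 70 85 76 29 DA 62.
Read back as little-endian, the first byte is least significant, giving 0x62DA29768570AC68.

0x62DA29768570AC68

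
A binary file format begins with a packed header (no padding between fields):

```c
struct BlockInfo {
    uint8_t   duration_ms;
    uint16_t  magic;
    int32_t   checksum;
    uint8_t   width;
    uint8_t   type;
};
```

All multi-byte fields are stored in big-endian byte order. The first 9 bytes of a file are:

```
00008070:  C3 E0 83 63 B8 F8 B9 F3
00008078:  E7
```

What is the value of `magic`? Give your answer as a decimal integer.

`magic` follows `duration_ms` (1 byte), so it starts at byte offset 1 and occupies 2 bytes.
Bytes at offsets 1..2: E0 83.
Big-endian stores the most-significant byte at the lowest address.
The bytes are already most-significant first: 0xE083.
0xE083 = 57475.

57475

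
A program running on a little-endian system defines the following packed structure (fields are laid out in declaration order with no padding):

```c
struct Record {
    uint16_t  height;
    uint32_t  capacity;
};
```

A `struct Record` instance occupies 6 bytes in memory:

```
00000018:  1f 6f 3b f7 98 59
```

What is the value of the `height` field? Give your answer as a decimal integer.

28447

`height` is the first field, at byte offset 0, occupying 2 bytes.
Bytes at offsets 0..1: 1F 6F.
Little-endian stores the least-significant byte at the lowest address.
Reassemble most-significant byte first: 6F 1F → 0x6F1F.
0x6F1F = 28447.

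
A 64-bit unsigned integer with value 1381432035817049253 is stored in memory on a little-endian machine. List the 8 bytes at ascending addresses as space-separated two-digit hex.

A5 4C 38 10 1E D5 2B 13

1381432035817049253 in hexadecimal, padded to 64 bits, is 0x132BD51E10384CA5.
Split into bytes (most-significant first): 13 2B D5 1E 10 38 4C A5.
In little-endian order the low byte comes first in memory.
So at ascending addresses the bytes are A5 4C 38 10 1E D5 2B 13.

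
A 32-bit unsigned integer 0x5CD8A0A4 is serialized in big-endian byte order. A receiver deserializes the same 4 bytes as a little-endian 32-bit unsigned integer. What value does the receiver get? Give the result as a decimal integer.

2762004572

Stored big-endian, the bytes at ascending addresses are 5C D8 A0 A4.
Read back as little-endian, the first byte is least significant, giving 0xA4A0D85C.
0xA4A0D85C = 2762004572.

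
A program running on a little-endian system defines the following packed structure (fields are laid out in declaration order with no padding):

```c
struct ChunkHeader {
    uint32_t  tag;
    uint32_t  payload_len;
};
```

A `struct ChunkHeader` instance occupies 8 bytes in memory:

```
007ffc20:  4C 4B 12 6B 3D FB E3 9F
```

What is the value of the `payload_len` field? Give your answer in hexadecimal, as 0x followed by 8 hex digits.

`payload_len` follows `tag` (4 bytes), so it starts at byte offset 4 and occupies 4 bytes.
Bytes at offsets 4..7: 3D FB E3 9F.
Little-endian stores the least-significant byte at the lowest address.
Reassemble most-significant byte first: 9F E3 FB 3D → 0x9FE3FB3D.

0x9FE3FB3D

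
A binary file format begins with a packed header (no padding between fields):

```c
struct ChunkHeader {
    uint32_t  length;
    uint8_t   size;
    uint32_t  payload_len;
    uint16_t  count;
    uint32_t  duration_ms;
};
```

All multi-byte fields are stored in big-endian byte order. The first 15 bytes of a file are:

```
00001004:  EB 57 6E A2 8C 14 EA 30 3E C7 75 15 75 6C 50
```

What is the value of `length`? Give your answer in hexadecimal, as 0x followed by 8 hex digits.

0xEB576EA2

`length` is the first field, at byte offset 0, occupying 4 bytes.
Bytes at offsets 0..3: EB 57 6E A2.
In big-endian order the high byte comes first in memory.
The bytes are already most-significant first: 0xEB576EA2.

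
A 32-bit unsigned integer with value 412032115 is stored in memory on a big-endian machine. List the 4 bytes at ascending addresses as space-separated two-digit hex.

412032115 in hexadecimal, padded to 32 bits, is 0x188F1C73.
Split into bytes (most-significant first): 18 8F 1C 73.
In big-endian order the high byte comes first in memory.
So the memory order matches the most-significant-first order: 18 8F 1C 73.

18 8F 1C 73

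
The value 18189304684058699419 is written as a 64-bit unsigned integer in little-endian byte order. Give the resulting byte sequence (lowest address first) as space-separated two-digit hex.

18189304684058699419 in hexadecimal, padded to 64 bits, is 0xFC6D643D34AAE69B.
Split into bytes (most-significant first): FC 6D 64 3D 34 AA E6 9B.
Little-endian: lowest address holds the least-significant byte.
So at ascending addresses the bytes are 9B E6 AA 34 3D 64 6D FC.

9B E6 AA 34 3D 64 6D FC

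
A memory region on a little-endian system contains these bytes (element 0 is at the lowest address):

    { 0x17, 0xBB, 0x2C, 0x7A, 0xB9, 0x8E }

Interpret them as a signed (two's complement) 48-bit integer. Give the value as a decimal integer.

-124547706864873

In little-endian order the low byte comes first in memory.
Reassemble most-significant byte first: 8E B9 7A 2C BB 17 → 0x8EB97A2CBB17.
Top bit is set, so as a signed 48-bit value this is 0x8EB97A2CBB17 − 2^48 = -124547706864873.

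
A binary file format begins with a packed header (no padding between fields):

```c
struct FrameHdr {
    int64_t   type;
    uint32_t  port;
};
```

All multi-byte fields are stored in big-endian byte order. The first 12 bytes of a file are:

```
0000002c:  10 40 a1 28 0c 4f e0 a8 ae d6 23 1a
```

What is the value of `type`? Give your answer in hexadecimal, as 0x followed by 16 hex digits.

0x1040A1280C4FE0A8

`type` is the first field, at byte offset 0, occupying 8 bytes.
Bytes at offsets 0..7: 10 40 A1 28 0C 4F E0 A8.
In big-endian order the high byte comes first in memory.
The bytes are already most-significant first: 0x1040A1280C4FE0A8.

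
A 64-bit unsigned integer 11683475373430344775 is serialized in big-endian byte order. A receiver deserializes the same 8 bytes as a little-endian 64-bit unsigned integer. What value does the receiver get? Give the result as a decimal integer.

5119562877304972450

11683475373430344775 in 64-bit hexadecimal is 0xA2240AF34F570C47.
Stored big-endian, the bytes at ascending addresses are A2 24 0A F3 4F 57 0C 47.
Read back as little-endian, the first byte is least significant, giving 0x470C574FF30A24A2.
0x470C574FF30A24A2 = 5119562877304972450.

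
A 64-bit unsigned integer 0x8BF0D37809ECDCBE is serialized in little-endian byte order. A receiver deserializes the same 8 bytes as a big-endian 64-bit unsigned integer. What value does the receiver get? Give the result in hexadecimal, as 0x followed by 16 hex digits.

0xBEDCEC0978D3F08B

Stored little-endian, the bytes at ascending addresses are BE DC EC 09 78 D3 F0 8B.
Read back as big-endian, the last byte is least significant, giving 0xBEDCEC0978D3F08B.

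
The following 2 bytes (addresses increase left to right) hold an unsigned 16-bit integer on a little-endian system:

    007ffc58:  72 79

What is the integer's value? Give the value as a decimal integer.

31090

Little-endian stores the least-significant byte at the lowest address.
Reassemble most-significant byte first: 79 72 → 0x7972.
0x7972 = 31090.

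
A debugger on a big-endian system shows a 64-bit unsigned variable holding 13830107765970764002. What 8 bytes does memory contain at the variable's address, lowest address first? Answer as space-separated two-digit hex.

13830107765970764002 in hexadecimal, padded to 64 bits, is 0xBFEE69BCF40F00E2.
Split into bytes (most-significant first): BF EE 69 BC F4 0F 00 E2.
Big-endian: lowest address holds the most-significant byte.
So the memory order matches the most-significant-first order: BF EE 69 BC F4 0F 00 E2.

BF EE 69 BC F4 0F 00 E2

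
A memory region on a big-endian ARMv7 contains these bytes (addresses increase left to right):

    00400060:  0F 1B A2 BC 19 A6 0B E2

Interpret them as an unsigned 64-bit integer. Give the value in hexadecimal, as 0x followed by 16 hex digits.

In big-endian order the high byte comes first in memory.
The bytes are already most-significant first: 0x0F1BA2BC19A60BE2.

0x0F1BA2BC19A60BE2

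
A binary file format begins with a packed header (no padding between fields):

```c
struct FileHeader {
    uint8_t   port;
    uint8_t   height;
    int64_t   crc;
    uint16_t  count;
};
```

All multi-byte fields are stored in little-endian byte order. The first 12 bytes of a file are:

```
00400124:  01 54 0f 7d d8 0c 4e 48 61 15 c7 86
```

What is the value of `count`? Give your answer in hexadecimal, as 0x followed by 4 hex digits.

0x86C7

`count` follows `port` (1 B), `height` (1 B), `crc` (8 B), so it starts at offset 1 + 1 + 8 = 10 and occupies 2 bytes.
Bytes at offsets 10..11: C7 86.
Little-endian: lowest address holds the least-significant byte.
Reassemble most-significant byte first: 86 C7 → 0x86C7.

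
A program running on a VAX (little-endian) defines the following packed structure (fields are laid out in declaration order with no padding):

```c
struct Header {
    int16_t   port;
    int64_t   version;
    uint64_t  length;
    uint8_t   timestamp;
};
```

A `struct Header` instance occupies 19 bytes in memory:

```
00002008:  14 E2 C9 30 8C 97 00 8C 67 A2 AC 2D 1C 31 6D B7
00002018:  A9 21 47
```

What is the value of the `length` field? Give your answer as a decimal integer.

2425671553918971308

`length` follows `port` (2 B), `version` (8 B), so it starts at offset 2 + 8 = 10 and occupies 8 bytes.
Bytes at offsets 10..17: AC 2D 1C 31 6D B7 A9 21.
Little-endian stores the least-significant byte at the lowest address.
Reassemble most-significant byte first: 21 A9 B7 6D 31 1C 2D AC → 0x21A9B76D311C2DAC.
0x21A9B76D311C2DAC = 2425671553918971308.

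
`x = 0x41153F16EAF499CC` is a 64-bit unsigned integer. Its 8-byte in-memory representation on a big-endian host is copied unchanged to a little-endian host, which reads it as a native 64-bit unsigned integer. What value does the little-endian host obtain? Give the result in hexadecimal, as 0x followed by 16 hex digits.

0xCC99F4EA163F1541

Stored big-endian, the bytes at ascending addresses are 41 15 3F 16 EA F4 99 CC.
Read back as little-endian, the first byte is least significant, giving 0xCC99F4EA163F1541.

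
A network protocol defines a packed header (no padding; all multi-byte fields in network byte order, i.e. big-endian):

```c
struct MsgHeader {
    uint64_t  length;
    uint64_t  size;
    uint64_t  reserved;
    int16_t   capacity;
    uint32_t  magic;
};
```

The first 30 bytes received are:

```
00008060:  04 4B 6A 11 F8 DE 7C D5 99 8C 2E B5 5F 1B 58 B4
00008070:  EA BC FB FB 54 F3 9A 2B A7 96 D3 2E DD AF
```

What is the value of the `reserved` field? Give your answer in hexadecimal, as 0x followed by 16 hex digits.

0xEABCFBFB54F39A2B

`reserved` follows `length` (8 B), `size` (8 B), so it starts at offset 8 + 8 = 16 and occupies 8 bytes.
Bytes at offsets 16..23: EA BC FB FB 54 F3 9A 2B.
Big-endian: lowest address holds the most-significant byte.
The bytes are already most-significant first: 0xEABCFBFB54F39A2B.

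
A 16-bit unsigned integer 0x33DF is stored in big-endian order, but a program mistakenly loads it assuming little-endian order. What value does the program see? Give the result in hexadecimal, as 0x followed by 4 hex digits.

0xDF33

Stored big-endian, the bytes at ascending addresses are 33 DF.
Read back as little-endian, the first byte is least significant, giving 0xDF33.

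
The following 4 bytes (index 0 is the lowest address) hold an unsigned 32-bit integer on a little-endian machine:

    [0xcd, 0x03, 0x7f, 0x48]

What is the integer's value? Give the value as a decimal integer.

1216283597

Little-endian stores the least-significant byte at the lowest address.
Reassemble most-significant byte first: 48 7F 03 CD → 0x487F03CD.
0x487F03CD = 1216283597.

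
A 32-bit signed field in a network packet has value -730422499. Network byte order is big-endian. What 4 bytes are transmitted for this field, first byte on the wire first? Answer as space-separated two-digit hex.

Two's complement of -730422499 in 32 bits: 730422499 = 0x2B895CE3; invert → 0xD476A31C; add 1 → 0xD476A31D.
Split into bytes (most-significant first): D4 76 A3 1D.
Big-endian stores the most-significant byte at the lowest address.
So the memory order matches the most-significant-first order: D4 76 A3 1D.

D4 76 A3 1D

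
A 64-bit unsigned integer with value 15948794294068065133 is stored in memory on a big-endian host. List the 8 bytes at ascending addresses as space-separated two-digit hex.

15948794294068065133 in hexadecimal, padded to 64 bits, is 0xDD557FE8FDB4336D.
Split into bytes (most-significant first): DD 55 7F E8 FD B4 33 6D.
In big-endian order the high byte comes first in memory.
So the memory order matches the most-significant-first order: DD 55 7F E8 FD B4 33 6D.

DD 55 7F E8 FD B4 33 6D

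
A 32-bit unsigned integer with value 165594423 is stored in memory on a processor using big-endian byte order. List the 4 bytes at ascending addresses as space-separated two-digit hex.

165594423 in hexadecimal, padded to 32 bits, is 0x09DEC537.
Split into bytes (most-significant first): 09 DE C5 37.
Big-endian: lowest address holds the most-significant byte.
So the memory order matches the most-significant-first order: 09 DE C5 37.

09 DE C5 37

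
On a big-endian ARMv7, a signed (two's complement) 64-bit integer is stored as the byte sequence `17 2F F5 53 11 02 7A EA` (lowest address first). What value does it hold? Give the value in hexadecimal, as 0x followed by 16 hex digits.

Big-endian: lowest address holds the most-significant byte.
The bytes are already most-significant first: 0x172FF55311027AEA.

0x172FF55311027AEA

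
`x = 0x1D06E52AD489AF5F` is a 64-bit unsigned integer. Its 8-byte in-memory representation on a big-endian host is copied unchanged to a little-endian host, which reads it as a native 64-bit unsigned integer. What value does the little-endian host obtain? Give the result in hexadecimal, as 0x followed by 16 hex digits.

0x5FAF89D42AE5061D

Stored big-endian, the bytes at ascending addresses are 1D 06 E5 2A D4 89 AF 5F.
Read back as little-endian, the first byte is least significant, giving 0x5FAF89D42AE5061D.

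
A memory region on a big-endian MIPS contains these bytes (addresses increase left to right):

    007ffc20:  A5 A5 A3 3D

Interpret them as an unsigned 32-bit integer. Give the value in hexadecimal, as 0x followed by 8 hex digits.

In big-endian order the high byte comes first in memory.
The bytes are already most-significant first: 0xA5A5A33D.

0xA5A5A33D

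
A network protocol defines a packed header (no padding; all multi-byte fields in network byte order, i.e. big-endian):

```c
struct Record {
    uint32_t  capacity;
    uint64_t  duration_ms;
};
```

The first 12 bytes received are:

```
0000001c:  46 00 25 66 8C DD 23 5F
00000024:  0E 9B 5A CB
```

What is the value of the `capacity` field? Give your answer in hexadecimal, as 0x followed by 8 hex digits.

`capacity` is the first field, at byte offset 0, occupying 4 bytes.
Bytes at offsets 0..3: 46 00 25 66.
Big-endian stores the most-significant byte at the lowest address.
The bytes are already most-significant first: 0x46002566.

0x46002566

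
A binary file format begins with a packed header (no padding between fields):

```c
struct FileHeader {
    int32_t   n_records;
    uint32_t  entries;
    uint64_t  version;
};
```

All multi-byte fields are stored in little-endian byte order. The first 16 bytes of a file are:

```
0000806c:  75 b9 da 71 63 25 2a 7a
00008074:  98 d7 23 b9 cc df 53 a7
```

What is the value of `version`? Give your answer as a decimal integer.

12057226697773406104

`version` follows `n_records` (4 B), `entries` (4 B), so it starts at offset 4 + 4 = 8 and occupies 8 bytes.
Bytes at offsets 8..15: 98 D7 23 B9 CC DF 53 A7.
In little-endian order the low byte comes first in memory.
Reassemble most-significant byte first: A7 53 DF CC B9 23 D7 98 → 0xA753DFCCB923D798.
0xA753DFCCB923D798 = 12057226697773406104.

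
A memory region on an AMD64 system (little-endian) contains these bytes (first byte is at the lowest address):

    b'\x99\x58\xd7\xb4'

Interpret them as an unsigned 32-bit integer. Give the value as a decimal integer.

3034011801

In little-endian order the low byte comes first in memory.
Reassemble most-significant byte first: B4 D7 58 99 → 0xB4D75899.
0xB4D75899 = 3034011801.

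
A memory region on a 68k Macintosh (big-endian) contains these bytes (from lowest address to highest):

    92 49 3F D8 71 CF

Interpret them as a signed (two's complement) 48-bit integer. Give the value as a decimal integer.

In big-endian order the high byte comes first in memory.
The bytes are already most-significant first: 0x92493FD871CF.
Top bit is set, so as a signed 48-bit value this is 0x92493FD871CF − 2^48 = -120631675293233.

-120631675293233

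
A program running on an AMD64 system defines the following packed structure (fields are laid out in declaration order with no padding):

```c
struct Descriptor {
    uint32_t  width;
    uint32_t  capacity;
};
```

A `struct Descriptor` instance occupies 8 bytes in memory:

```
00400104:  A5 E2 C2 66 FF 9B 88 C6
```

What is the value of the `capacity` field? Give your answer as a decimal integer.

`capacity` follows `width` (4 bytes), so it starts at byte offset 4 and occupies 4 bytes.
Bytes at offsets 4..7: FF 9B 88 C6.
Little-endian stores the least-significant byte at the lowest address.
Reassemble most-significant byte first: C6 88 9B FF → 0xC6889BFF.
0xC6889BFF = 3330841599.

3330841599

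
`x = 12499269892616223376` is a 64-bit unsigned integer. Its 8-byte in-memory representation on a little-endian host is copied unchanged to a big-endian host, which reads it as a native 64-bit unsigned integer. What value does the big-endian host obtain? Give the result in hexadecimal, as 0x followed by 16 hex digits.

12499269892616223376 in 64-bit hexadecimal is 0xAD7653BE4D1FFA90.
Stored little-endian, the bytes at ascending addresses are 90 FA 1F 4D BE 53 76 AD.
Read back as big-endian, the last byte is least significant, giving 0x90FA1F4DBE5376AD.

0x90FA1F4DBE5376AD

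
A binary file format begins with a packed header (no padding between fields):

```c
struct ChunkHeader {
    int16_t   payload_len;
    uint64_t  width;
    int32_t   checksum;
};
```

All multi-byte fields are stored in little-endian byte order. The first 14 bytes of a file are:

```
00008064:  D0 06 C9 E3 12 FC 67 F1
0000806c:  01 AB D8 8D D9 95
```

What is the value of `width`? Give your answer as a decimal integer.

12322395484375409609

`width` follows `payload_len` (2 bytes), so it starts at byte offset 2 and occupies 8 bytes.
Bytes at offsets 2..9: C9 E3 12 FC 67 F1 01 AB.
Little-endian stores the least-significant byte at the lowest address.
Reassemble most-significant byte first: AB 01 F1 67 FC 12 E3 C9 → 0xAB01F167FC12E3C9.
0xAB01F167FC12E3C9 = 12322395484375409609.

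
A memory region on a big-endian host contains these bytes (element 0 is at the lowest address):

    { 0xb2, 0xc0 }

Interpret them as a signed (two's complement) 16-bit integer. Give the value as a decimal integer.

-19776

Big-endian: lowest address holds the most-significant byte.
The bytes are already most-significant first: 0xB2C0.
Top bit is set, so as a signed 16-bit value this is 0xB2C0 − 2^16 = -19776.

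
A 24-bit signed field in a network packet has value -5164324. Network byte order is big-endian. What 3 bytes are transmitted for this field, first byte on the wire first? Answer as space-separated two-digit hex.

Two's complement of -5164324 in 24 bits: 5164324 = 0x4ECD24; invert → 0xB132DB; add 1 → 0xB132DC.
Split into bytes (most-significant first): B1 32 DC.
Big-endian stores the most-significant byte at the lowest address.
So the memory order matches the most-significant-first order: B1 32 DC.

B1 32 DC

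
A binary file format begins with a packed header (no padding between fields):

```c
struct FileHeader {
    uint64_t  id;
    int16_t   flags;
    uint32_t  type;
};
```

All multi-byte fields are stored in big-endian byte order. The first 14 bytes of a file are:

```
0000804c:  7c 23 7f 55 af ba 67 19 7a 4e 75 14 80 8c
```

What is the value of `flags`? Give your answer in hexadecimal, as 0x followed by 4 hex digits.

0x7A4E

`flags` follows `id` (8 bytes), so it starts at byte offset 8 and occupies 2 bytes.
Bytes at offsets 8..9: 7A 4E.
Big-endian stores the most-significant byte at the lowest address.
The bytes are already most-significant first: 0x7A4E.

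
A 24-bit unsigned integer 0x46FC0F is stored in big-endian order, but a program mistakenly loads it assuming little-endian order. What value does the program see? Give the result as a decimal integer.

Stored big-endian, the bytes at ascending addresses are 46 FC 0F.
Read back as little-endian, the first byte is least significant, giving 0x0FFC46.
0x0FFC46 = 1047622.

1047622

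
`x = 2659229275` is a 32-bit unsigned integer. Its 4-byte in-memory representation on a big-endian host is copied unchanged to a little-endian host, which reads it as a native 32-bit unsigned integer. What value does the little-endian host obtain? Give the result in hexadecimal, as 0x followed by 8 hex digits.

2659229275 in 32-bit hexadecimal is 0x9E809E5B.
Stored big-endian, the bytes at ascending addresses are 9E 80 9E 5B.
Read back as little-endian, the first byte is least significant, giving 0x5B9E809E.

0x5B9E809E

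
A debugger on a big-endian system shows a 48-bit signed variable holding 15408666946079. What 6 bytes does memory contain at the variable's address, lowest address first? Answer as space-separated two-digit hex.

0E 03 9C 1E AA 1F

15408666946079 in hexadecimal, padded to 48 bits, is 0x0E039C1EAA1F.
Split into bytes (most-significant first): 0E 03 9C 1E AA 1F.
Big-endian: lowest address holds the most-significant byte.
So the memory order matches the most-significant-first order: 0E 03 9C 1E AA 1F.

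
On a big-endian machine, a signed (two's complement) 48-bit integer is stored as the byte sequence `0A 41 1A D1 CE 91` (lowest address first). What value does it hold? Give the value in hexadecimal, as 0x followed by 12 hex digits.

0x0A411AD1CE91

Big-endian stores the most-significant byte at the lowest address.
The bytes are already most-significant first: 0x0A411AD1CE91.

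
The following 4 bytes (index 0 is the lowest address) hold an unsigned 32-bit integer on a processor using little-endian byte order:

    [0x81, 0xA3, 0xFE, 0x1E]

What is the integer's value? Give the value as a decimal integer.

520004481

Little-endian: lowest address holds the least-significant byte.
Reassemble most-significant byte first: 1E FE A3 81 → 0x1EFEA381.
0x1EFEA381 = 520004481.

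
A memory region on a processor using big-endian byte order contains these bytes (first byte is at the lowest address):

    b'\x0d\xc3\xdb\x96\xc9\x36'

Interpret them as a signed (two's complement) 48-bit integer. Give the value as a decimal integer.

15134853876022

Big-endian stores the most-significant byte at the lowest address.
The bytes are already most-significant first: 0x0DC3DB96C936.
0x0DC3DB96C936 = 15134853876022.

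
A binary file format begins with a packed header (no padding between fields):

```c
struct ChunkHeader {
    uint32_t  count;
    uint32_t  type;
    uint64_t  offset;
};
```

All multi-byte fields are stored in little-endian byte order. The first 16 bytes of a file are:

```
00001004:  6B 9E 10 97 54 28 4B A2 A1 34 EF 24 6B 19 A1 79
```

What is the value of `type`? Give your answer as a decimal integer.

2722834516

`type` follows `count` (4 bytes), so it starts at byte offset 4 and occupies 4 bytes.
Bytes at offsets 4..7: 54 28 4B A2.
In little-endian order the low byte comes first in memory.
Reassemble most-significant byte first: A2 4B 28 54 → 0xA24B2854.
0xA24B2854 = 2722834516.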